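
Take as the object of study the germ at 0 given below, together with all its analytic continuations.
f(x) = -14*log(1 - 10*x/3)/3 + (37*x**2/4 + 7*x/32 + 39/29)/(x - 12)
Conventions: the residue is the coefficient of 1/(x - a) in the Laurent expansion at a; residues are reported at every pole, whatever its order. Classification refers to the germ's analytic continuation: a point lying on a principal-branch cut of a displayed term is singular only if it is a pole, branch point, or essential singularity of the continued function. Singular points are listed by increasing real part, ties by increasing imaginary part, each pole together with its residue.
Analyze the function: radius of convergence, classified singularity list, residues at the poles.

Denominator factor (x - 12): pole of order 1 at 12, modulus 12.
Branch term (-14/3)*log(1 - x/(3/10)): its argument vanishes at x = 3/10, a logarithmic branch point, modulus 3/10.
The radius of convergence is the smallest modulus among the singular points: 3/10.
The branch term is analytic at 12 and contributes nothing to the residue; only the rational part matters.
At the order-1 pole 12 set g(x) = (x - (12))*(rational part) = 37*x**2/4 + 7*x/32 + 39/29.
Simple pole: residue = g(a) at a = 12, which is 309945/232.
List the singular points by increasing real part (a conjugate pair: the negative imaginary part first).

Radius of convergence at 0: 3/10.
At 3/10: a logarithmic branch point.
At 12: a pole of order 1; residue 309945/232.


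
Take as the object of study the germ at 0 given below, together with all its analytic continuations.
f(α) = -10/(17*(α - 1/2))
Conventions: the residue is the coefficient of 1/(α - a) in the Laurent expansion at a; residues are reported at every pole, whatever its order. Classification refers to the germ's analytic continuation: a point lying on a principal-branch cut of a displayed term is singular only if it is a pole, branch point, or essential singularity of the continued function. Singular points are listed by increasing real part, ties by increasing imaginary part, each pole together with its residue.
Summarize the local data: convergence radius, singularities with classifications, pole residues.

Radius of convergence at 0: 1/2.
At 1/2: a pole of order 1; residue -10/17.

Denominator factor (α - 1/2): pole of order 1 at 1/2, modulus 1/2.
The radius of convergence is the smallest modulus among the singular points: 1/2.
At the order-1 pole 1/2 set g(α) = (α - (1/2))*f(α) = -10/17.
Simple pole: residue = g(a) at a = 1/2, which is -10/17.


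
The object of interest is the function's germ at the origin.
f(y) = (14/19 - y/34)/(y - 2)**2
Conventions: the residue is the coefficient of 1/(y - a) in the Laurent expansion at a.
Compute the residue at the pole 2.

At the order-2 pole 2 set g(y) = (y - (2))^2*f(y) = 14/19 - y/34.
Order-2 pole: residue = g'(a); g'(2) = -1/34, so the residue is -1/34.

The residue is -1/34.


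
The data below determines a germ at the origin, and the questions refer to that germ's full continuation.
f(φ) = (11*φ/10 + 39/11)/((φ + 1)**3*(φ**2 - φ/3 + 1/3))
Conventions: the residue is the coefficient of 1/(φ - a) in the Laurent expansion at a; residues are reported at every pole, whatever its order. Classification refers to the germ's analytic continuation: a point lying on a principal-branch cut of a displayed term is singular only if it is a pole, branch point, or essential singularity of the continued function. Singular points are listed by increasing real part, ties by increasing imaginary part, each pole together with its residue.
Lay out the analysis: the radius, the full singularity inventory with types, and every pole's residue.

Radius of convergence at 0: (1/3)*sqrt(3).
At -1: a pole of order 3; residue 40143/13750.
At (1/6) - ((1/6)*sqrt(11))*i: a pole of order 1; residue (-40143/27500) + ((57081/302500)*sqrt(11))*i.
At (1/6) + ((1/6)*sqrt(11))*i: a pole of order 1; residue (-40143/27500) - ((57081/302500)*sqrt(11))*i.

Denominator factor (φ + 1)^3: pole of order 3 at -1, modulus 1.
Denominator factor (φ**2 - φ/3 + 1/3): discriminant -11/9, complex-conjugate roots (1/6) + ((1/6)*sqrt(11))*i and (1/6) - ((1/6)*sqrt(11))*i; poles of order 1, moduli (1/3)*sqrt(3) and (1/3)*sqrt(3).
The radius of convergence is the smallest modulus among the singular points: (1/3)*sqrt(3).
At the order-3 pole -1 set g(φ) = (φ - (-1))^3*f(φ) = (11*φ/10 + 39/11)/(φ**2 - φ/3 + 1/3).
Order-3 pole: residue = g''(a)/2; g''(-1) = 40143/6875, so the residue is 40143/13750.
The factor φ**2 - φ/3 + 1/3 splits as (φ - a)(φ - a') with a = (1/6) - ((1/6)*sqrt(11))*i, a' = (1/6) + ((1/6)*sqrt(11))*i. At the order-1 pole a set g(φ) = (φ - a)*f(φ) = [(11*φ/10 + 39/11)/(φ + 1)**3] / (φ - a').
Simple pole: residue = g(a) at a = (1/6) - ((1/6)*sqrt(11))*i, which is (-40143/27500) + ((57081/302500)*sqrt(11))*i.
The factor φ**2 - φ/3 + 1/3 splits as (φ - a)(φ - a') with a = (1/6) + ((1/6)*sqrt(11))*i, a' = (1/6) - ((1/6)*sqrt(11))*i. At the order-1 pole a set g(φ) = (φ - a)*f(φ) = [(11*φ/10 + 39/11)/(φ + 1)**3] / (φ - a').
Simple pole: residue = g(a) at a = (1/6) + ((1/6)*sqrt(11))*i, which is (-40143/27500) - ((57081/302500)*sqrt(11))*i.
List the singular points by increasing real part (a conjugate pair: the negative imaginary part first).


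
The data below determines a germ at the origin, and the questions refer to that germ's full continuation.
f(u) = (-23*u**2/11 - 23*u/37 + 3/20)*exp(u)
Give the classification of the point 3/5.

There is no denominator, hence no pole anywhere.
The factor exp(u) is entire.
So the germ continues analytically to 3/5.

The point is a regular point.


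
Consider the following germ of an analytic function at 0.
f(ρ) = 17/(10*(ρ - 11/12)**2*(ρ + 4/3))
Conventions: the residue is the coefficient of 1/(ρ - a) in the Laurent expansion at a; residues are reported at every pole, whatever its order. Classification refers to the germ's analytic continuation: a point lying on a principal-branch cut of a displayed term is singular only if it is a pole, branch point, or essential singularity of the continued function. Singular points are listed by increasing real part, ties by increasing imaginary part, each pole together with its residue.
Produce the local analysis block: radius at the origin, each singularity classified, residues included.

Radius of convergence at 0: 11/12.
At -4/3: a pole of order 1; residue 136/405.
At 11/12: a pole of order 2; residue -136/405.

Denominator factor (ρ + 4/3): pole of order 1 at -4/3, modulus 4/3.
Denominator factor (ρ - 11/12)^2: pole of order 2 at 11/12, modulus 11/12.
The radius of convergence is the smallest modulus among the singular points: 11/12.
At the order-1 pole -4/3 set g(ρ) = (ρ - (-4/3))*f(ρ) = 17/(10*(ρ - 11/12)**2).
Simple pole: residue = g(a) at a = -4/3, which is 136/405.
At the order-2 pole 11/12 set g(ρ) = (ρ - (11/12))^2*f(ρ) = 17/(10*(ρ + 4/3)).
Order-2 pole: residue = g'(a); g'(11/12) = -136/405, so the residue is -136/405.
List the singular points by increasing real part (a conjugate pair: the negative imaginary part first).


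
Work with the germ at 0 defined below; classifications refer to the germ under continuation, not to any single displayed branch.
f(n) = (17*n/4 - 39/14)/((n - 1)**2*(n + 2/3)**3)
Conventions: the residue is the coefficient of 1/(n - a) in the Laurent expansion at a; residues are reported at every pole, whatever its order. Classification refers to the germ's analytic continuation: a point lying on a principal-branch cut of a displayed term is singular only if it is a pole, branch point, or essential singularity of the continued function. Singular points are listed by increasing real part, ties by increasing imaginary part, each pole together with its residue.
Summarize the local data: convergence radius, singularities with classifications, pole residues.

Denominator factor (n - 1)^2: pole of order 2 at 1, modulus 1.
Denominator factor (n + 2/3)^3: pole of order 3 at -2/3, modulus 2/3.
The radius of convergence is the smallest modulus among the singular points: 2/3.
At the order-3 pole -2/3 set g(n) = (n - (-2/3))^3*f(n) = (17*n/4 - 39/14)/(n - 1)**2.
Order-3 pole: residue = g''(a)/2; g''(-2/3) = -3051/4375, so the residue is -3051/8750.
At the order-2 pole 1 set g(n) = (n - (1))^2*f(n) = (17*n/4 - 39/14)/(n + 2/3)**3.
Order-2 pole: residue = g'(a); g'(1) = 3051/8750, so the residue is 3051/8750.
List the singular points by increasing real part (a conjugate pair: the negative imaginary part first).

Radius of convergence at 0: 2/3.
At -2/3: a pole of order 3; residue -3051/8750.
At 1: a pole of order 2; residue 3051/8750.


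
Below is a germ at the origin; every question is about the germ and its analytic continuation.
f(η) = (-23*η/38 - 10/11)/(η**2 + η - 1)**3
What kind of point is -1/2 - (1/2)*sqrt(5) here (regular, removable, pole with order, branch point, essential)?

The point is a pole of order 3.

The denominator factor η**2 + η - 1 vanishes at -1/2 - (1/2)*sqrt(5) and appears to the power 3; the numerator there equals -507/836 + (23/76)*sqrt(5), nonzero, and no other factor vanishes.
Hence a pole whose order is the multiplicity, 3.


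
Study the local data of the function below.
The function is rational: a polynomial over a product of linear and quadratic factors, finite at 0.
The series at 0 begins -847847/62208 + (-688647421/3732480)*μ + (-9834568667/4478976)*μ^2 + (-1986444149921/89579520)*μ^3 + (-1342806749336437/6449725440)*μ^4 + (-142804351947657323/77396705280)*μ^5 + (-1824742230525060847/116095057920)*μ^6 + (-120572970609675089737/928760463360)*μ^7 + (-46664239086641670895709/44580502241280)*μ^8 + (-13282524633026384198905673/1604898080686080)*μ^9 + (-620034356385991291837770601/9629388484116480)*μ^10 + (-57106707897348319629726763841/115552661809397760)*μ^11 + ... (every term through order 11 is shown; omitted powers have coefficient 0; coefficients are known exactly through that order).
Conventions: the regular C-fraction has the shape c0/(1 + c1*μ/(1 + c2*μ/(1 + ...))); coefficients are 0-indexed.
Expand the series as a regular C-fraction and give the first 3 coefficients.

The regular C-fraction coefficients are [-847847/62208, -10559/780, 13477031/8236020].


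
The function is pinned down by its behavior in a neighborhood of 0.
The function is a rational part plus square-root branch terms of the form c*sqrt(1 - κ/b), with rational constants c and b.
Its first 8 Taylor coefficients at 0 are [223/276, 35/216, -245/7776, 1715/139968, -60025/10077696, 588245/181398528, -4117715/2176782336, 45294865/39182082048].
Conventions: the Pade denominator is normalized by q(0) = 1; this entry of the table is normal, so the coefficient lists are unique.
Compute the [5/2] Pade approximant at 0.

The Pade approximant has numerator coefficients [223/276, 4819/4968, 28063/89424, 1225/69984, -8575/10077696, 12005/181398528]; denominator coefficients [1, 1, 49/216].

Taylor coefficients needed (read off): a_0 = 223/276, a_1 = 35/216, a_2 = -245/7776, a_3 = 1715/139968, a_4 = -60025/10077696, a_5 = 588245/181398528, a_6 = -4117715/2176782336, a_7 = 45294865/39182082048.
Write the denominator as Q(κ) = 1 + q1*κ + q2*κ^2. Requiring Q*f - P = O(κ^8) with deg P <= 5 kills the coefficients of κ^6..κ^7 in Q*f:
  κ^6: a_6 + q1*a_5 + q2*a_4 = 0, i.e. -4117715/2176782336 + (588245/181398528)*q1 + (-60025/10077696)*q2 = 0.
  κ^7: a_7 + q1*a_6 + q2*a_5 = 0, i.e. 45294865/39182082048 + (-4117715/2176782336)*q1 + (588245/181398528)*q2 = 0.
Solving this linear system: q1 = 1, q2 = 49/216.
The numerator is Q*f truncated at degree 5: P0 = a_0 = 223/276; P1 = a_1 + q1*a_0 = 4819/4968; P2 = a_2 + q1*a_1 + q2*a_0 = 28063/89424; P3 = a_3 + q1*a_2 + q2*a_1 = 1225/69984; P4 = a_4 + q1*a_3 + q2*a_2 = -8575/10077696; P5 = a_5 + q1*a_4 + q2*a_3 = 12005/181398528.


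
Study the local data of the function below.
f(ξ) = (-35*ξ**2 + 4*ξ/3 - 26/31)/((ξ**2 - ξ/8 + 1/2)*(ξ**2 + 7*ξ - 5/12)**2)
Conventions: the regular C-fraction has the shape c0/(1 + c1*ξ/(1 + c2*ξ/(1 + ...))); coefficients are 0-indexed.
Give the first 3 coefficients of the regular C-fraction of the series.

The regular C-fraction coefficients are [-7488/775, -25163/780, 29632684/4906785].

Taylor coefficients (expand at 0): a_0 = -7488/775, a_1 = -1207824/3875, a_2 = -158352564/19375.
c0 = a_0 = -7488/775. Peel one level at a time: if S = 1 + c*ξ/S' with S'(0) = 1, then c is the ξ-coefficient of S and S' = c*ξ/(S - 1).
S_1 = c0/f = 1 + (-25163/780)*ξ + (7408171/38025)*ξ^2 + ...; c1 = -25163/780.
S_2 = c1*ξ/(S_1 - 1) = 1 + (29632684/4906785)*ξ + ...; c2 = 29632684/4906785.


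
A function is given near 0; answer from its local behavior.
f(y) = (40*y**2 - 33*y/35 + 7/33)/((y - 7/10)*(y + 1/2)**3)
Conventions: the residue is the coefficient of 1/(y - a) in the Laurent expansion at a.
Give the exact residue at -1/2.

The residue is -158005/14256.

At the order-3 pole -1/2 set g(y) = (y - (-1/2))^3*f(y) = (40*y**2 - 33*y/35 + 7/33)/(y - 7/10).
Order-3 pole: residue = g''(a)/2; g''(-1/2) = -158005/7128, so the residue is -158005/14256.


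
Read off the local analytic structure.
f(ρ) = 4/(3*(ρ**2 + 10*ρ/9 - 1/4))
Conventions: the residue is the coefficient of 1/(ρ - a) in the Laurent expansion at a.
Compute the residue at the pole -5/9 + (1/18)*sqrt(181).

The residue is (12/181)*sqrt(181).

The factor ρ**2 + 10*ρ/9 - 1/4 splits as (ρ - a)(ρ - a') with a = -5/9 + (1/18)*sqrt(181), a' = -5/9 - (1/18)*sqrt(181). At the order-1 pole a set g(ρ) = (ρ - a)*f(ρ) = [4/3] / (ρ - a').
Simple pole: residue = g(a) at a = -5/9 + (1/18)*sqrt(181), which is (12/181)*sqrt(181).


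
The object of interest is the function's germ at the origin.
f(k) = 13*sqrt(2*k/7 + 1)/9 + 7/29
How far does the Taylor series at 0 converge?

Branch term (13/9)*sqrt(1 - k/(-7/2)): its argument vanishes at k = -7/2, a square-root branch point, modulus 7/2.
The radius of convergence is the smallest modulus among the singular points: 7/2.

The radius of convergence is 7/2.


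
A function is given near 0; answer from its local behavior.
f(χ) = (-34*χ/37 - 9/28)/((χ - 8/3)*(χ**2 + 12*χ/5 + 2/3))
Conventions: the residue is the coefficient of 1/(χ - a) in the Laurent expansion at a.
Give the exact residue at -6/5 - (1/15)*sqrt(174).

The residue is 129225/1321936 + (9285/1321936)*sqrt(174).

The factor χ**2 + 12*χ/5 + 2/3 splits as (χ - a)(χ - a') with a = -6/5 - (1/15)*sqrt(174), a' = -6/5 + (1/15)*sqrt(174). At the order-1 pole a set g(χ) = (χ - a)*f(χ) = [(-34*χ/37 - 9/28)/(χ - 8/3)] / (χ - a').
Simple pole: residue = g(a) at a = -6/5 - (1/15)*sqrt(174), which is 129225/1321936 + (9285/1321936)*sqrt(174).


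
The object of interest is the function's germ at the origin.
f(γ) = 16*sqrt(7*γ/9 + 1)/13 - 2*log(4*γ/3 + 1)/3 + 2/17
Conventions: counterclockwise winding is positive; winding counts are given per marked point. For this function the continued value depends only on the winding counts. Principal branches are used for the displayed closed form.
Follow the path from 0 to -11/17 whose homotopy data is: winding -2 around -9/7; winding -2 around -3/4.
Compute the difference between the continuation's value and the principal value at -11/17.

The rational part is single-valued and drops out of the difference; each branch term changes only by its own monodromy.
(-2/3)*log(1 - γ/(-3/4)): each positive loop around -3/4 adds 2*pi*i to the log, so winding -2 contributes (-2/3)*(-2)*2*pi*i = (8/3)*pi*i.
(16/13)*sqrt(1 - γ/(-9/7)): winding -2 is even, the square root returns to the same sheet, contribution 0.
Summing the contributions at γ = -11/17 gives (8/3)*pi*i.

Continued minus principal equals (8/3)*pi*i.


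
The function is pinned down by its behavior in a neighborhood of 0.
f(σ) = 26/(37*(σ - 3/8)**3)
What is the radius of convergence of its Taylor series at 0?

The radius of convergence is 3/8.

Denominator factor (σ - 3/8)^3: pole of order 3 at 3/8, modulus 3/8.
The radius of convergence is the smallest modulus among the singular points: 3/8.


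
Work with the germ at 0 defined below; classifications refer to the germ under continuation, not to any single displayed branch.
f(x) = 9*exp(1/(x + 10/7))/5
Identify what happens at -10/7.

The exponent 1/(x - (-10/7)) has a pole at -10/7, so exp(1/(x - (-10/7))) takes every nonzero value near it: an essential singularity (not a pole of any order).

The point is an essential singularity.


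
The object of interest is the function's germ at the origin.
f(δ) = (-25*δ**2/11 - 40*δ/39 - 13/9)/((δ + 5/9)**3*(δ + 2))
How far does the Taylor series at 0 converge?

The radius of convergence is 5/9.

Denominator factor (δ + 5/9)^3: pole of order 3 at -5/9, modulus 5/9.
Denominator factor (δ + 2): pole of order 1 at -2, modulus 2.
The radius of convergence is the smallest modulus among the singular points: 5/9.


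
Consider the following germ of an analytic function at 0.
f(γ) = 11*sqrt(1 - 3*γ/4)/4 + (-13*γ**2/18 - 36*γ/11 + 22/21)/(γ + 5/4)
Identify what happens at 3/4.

Denominator factors: γ + 5/4 = 2 at γ = 3/4 — none vanishes.
Branch term sqrt(1 - γ/(4/3)): argument at 3/4 is 7/16, nonzero, so 3/4 is not its branch point (a point on a principal cut is still regular for the continued germ).
So the germ continues analytically to 3/4.

The point is a regular point.


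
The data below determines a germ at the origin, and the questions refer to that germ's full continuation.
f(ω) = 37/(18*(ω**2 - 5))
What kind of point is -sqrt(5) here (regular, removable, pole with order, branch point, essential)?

The point is a pole of order 1.

The denominator factor ω**2 - 5 vanishes at -sqrt(5) and appears to the power 1; the numerator there equals 37/18, nonzero, and no other factor vanishes.
Hence a pole whose order is the multiplicity, 1.


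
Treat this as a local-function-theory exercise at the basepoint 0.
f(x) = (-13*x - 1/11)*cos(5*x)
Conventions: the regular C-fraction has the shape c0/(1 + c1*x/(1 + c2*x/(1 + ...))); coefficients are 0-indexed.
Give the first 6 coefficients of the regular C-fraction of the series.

The regular C-fraction coefficients are [-1/11, -143, 40923/286, -25/286, -17875/245538, -35094059/245538].

Taylor coefficients (expand at 0): a_0 = -1/11, a_1 = -13, a_2 = 25/22, a_3 = 325/2, a_4 = -625/264, a_5 = -8125/24.
c0 = a_0 = -1/11. Peel one level at a time: if S = 1 + c*x/S' with S'(0) = 1, then c is the x-coefficient of S and S' = c*x/(S - 1).
S_1 = c0/f = 1 + (-143)*x + (40923/2)*x^2 + ...; c1 = -143.
S_2 = c1*x/(S_1 - 1) = 1 + (40923/286)*x + (1023075/81796)*x^2 + ...; c2 = 40923/286.
S_3 = c2*x/(S_2 - 1) = 1 + (-25/286)*x + (-3125/491076)*x^2 + ...; c3 = -25/286.
S_4 = c3*x/(S_3 - 1) = 1 + (-17875/245538)*x + (-627306304625/60288909444)*x^2 + ...; c4 = -17875/245538.
S_5 = c4*x/(S_4 - 1) = 1 + (-35094059/245538)*x + ...; c5 = -35094059/245538.


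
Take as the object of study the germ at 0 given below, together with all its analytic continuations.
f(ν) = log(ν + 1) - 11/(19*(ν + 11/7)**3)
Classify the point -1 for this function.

The point is a logarithmic branch point.

The term (1)*log(1 - ν/(-1)) has argument 1 - -1/(-1) = 0 at -1: a logarithmic (infinitely-sheeted) branch point; the remaining terms are analytic or single-valued there.


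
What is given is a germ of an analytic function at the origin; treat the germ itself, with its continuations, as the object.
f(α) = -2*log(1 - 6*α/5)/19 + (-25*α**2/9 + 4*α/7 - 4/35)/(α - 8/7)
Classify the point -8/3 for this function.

Denominator factors: α - 8/7 = -80/21 at α = -8/3 — none vanishes.
Branch term log(1 - α/(5/6)): argument at -8/3 is 21/5, nonzero, so -8/3 is not its branch point (a point on a principal cut is still regular for the continued germ).
So the germ continues analytically to -8/3.

The point is a regular point.


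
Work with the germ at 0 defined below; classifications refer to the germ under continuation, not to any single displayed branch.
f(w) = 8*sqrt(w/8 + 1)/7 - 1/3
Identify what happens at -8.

The point is an algebraic (square-root) branch point.

The term (8/7)*sqrt(1 - w/(-8)) has argument 1 - -8/(-8) = 0 at -8: a square-root (algebraic, two-sheeted) branch point; the remaining terms are analytic or single-valued there.


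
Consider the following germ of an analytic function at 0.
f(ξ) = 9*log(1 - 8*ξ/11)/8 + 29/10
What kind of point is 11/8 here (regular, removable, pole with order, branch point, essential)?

The term (9/8)*log(1 - ξ/(11/8)) has argument 1 - 11/8/(11/8) = 0 at 11/8: a logarithmic (infinitely-sheeted) branch point; the remaining terms are analytic or single-valued there.

The point is a logarithmic branch point.


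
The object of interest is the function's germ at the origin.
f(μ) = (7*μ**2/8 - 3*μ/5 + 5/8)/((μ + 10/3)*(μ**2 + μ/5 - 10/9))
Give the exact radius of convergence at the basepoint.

The radius of convergence is -1/10 + (1/30)*sqrt(1009).

Denominator factor (μ**2 + μ/5 - 10/9): discriminant 1009/225, real irrational roots -1/10 + (1/30)*sqrt(1009) and -1/10 - (1/30)*sqrt(1009); poles of order 1, moduli -1/10 + (1/30)*sqrt(1009) and 1/10 + (1/30)*sqrt(1009).
Denominator factor (μ + 10/3): pole of order 1 at -10/3, modulus 10/3.
The radius of convergence is the smallest modulus among the singular points: -1/10 + (1/30)*sqrt(1009).


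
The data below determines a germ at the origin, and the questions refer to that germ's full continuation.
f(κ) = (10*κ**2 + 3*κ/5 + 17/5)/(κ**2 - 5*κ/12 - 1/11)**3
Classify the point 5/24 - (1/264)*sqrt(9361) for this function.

The denominator factor κ**2 - 5*κ/12 - 1/11 vanishes at 5/24 - (1/264)*sqrt(9361) and appears to the power 3; the numerator there equals 41993/7920 - (13/720)*sqrt(9361), nonzero, and no other factor vanishes.
Hence a pole whose order is the multiplicity, 3.

The point is a pole of order 3.


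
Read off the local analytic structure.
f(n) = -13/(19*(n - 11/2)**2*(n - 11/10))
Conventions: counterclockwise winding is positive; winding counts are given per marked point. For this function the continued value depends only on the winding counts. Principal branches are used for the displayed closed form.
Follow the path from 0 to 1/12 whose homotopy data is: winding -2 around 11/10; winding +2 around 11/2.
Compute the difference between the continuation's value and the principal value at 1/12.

Continued minus principal equals 0.

The function is rational, hence single-valued: continuing it around any pole returns the same value, so the difference is 0.


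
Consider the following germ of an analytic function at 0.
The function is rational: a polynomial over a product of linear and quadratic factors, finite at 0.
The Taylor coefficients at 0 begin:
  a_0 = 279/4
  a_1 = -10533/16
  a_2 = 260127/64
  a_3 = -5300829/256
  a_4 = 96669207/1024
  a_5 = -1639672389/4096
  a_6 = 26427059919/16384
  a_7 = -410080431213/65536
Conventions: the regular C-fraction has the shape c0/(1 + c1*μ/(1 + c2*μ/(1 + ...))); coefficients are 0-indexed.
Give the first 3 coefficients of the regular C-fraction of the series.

The regular C-fraction coefficients are [279/4, 3511/372, -1065796/326523].

Taylor coefficients (read off): a_0 = 279/4, a_1 = -10533/16, a_2 = 260127/64.
c0 = a_0 = 279/4. Peel one level at a time: if S = 1 + c*μ/S' with S'(0) = 1, then c is the μ-coefficient of S and S' = c*μ/(S - 1).
S_1 = c0/f = 1 + (3511/372)*μ + (266449/8649)*μ^2 + ...; c1 = 3511/372.
S_2 = c1*μ/(S_1 - 1) = 1 + (-1065796/326523)*μ + ...; c2 = -1065796/326523.


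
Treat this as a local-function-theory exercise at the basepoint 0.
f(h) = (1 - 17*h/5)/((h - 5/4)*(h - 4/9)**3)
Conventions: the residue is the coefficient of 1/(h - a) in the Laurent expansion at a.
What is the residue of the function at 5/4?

The residue is -151632/24389.

At the order-1 pole 5/4 set g(h) = (h - (5/4))*f(h) = (1 - 17*h/5)/(h - 4/9)**3.
Simple pole: residue = g(a) at a = 5/4, which is -151632/24389.


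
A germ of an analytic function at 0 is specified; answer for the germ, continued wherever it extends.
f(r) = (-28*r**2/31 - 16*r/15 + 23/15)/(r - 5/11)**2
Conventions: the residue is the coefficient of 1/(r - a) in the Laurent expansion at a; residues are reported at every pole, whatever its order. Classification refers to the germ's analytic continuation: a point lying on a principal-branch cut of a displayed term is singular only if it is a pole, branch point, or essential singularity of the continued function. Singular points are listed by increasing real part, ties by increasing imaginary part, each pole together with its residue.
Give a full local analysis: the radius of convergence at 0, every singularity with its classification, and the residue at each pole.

Radius of convergence at 0: 5/11.
At 5/11: a pole of order 2; residue -9656/5115.

Denominator factor (r - 5/11)^2: pole of order 2 at 5/11, modulus 5/11.
The radius of convergence is the smallest modulus among the singular points: 5/11.
At the order-2 pole 5/11 set g(r) = (r - (5/11))^2*f(r) = -28*r**2/31 - 16*r/15 + 23/15.
Order-2 pole: residue = g'(a); g'(5/11) = -9656/5115, so the residue is -9656/5115.


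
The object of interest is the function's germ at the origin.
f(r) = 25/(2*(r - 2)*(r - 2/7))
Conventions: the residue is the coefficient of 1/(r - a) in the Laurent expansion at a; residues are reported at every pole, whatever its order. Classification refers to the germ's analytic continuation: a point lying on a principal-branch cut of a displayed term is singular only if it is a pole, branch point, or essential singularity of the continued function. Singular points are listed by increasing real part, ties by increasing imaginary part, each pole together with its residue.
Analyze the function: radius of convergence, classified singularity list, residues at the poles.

Denominator factor (r - 2/7): pole of order 1 at 2/7, modulus 2/7.
Denominator factor (r - 2): pole of order 1 at 2, modulus 2.
The radius of convergence is the smallest modulus among the singular points: 2/7.
At the order-1 pole 2/7 set g(r) = (r - (2/7))*f(r) = 25/(2*(r - 2)).
Simple pole: residue = g(a) at a = 2/7, which is -175/24.
At the order-1 pole 2 set g(r) = (r - (2))*f(r) = 25/(2*(r - 2/7)).
Simple pole: residue = g(a) at a = 2, which is 175/24.
List the singular points by increasing real part (a conjugate pair: the negative imaginary part first).

Radius of convergence at 0: 2/7.
At 2/7: a pole of order 1; residue -175/24.
At 2: a pole of order 1; residue 175/24.


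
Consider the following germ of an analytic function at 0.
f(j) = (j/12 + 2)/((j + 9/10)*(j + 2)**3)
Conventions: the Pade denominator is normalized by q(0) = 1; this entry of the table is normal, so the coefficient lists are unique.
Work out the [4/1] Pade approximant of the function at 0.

Taylor coefficients needed (expand at 0): a_0 = 5/18, a_1 = -925/1296, a_2 = 27815/23328, a_3 = -347405/209952, a_4 = 7877575/3779136, a_5 = -338427355/136048896.
Write the denominator as Q(j) = 1 + q1*j. Requiring Q*f - P = O(j^6) with deg P <= 4 kills the coefficients of j^5..j^5 in Q*f:
  j^5: a_5 + q1*a_4 = 0, i.e. -338427355/136048896 + (7877575/3779136)*q1 = 0.
Solving this linear system: q1 = 67685471/56718540.
The numerator is Q*f truncated at degree 4: P0 = a_0 = 5/18; P1 = a_1 + q1*a_0 = -52033111/136124496; P2 = a_2 + q1*a_1 = 61819355/181499328; P3 = a_3 + q1*a_2 = -84141503/362998656; P4 = a_4 + q1*a_3 = 119634577/1088995968.

The Pade approximant has numerator coefficients [5/18, -52033111/136124496, 61819355/181499328, -84141503/362998656, 119634577/1088995968]; denominator coefficients [1, 67685471/56718540].


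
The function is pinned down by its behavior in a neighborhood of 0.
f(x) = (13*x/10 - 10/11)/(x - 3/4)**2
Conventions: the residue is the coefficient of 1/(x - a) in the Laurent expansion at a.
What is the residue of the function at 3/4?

The residue is 13/10.

At the order-2 pole 3/4 set g(x) = (x - (3/4))^2*f(x) = 13*x/10 - 10/11.
Order-2 pole: residue = g'(a); g'(3/4) = 13/10, so the residue is 13/10.


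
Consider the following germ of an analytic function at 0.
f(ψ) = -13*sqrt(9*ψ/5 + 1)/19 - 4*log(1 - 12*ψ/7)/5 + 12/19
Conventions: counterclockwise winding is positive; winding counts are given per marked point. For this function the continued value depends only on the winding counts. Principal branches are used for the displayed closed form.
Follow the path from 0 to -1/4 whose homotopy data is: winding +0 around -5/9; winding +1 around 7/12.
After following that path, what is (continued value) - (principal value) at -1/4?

The rational part is single-valued and drops out of the difference; each branch term changes only by its own monodromy.
(-4/5)*log(1 - ψ/(7/12)): each positive loop around 7/12 adds 2*pi*i to the log, so winding +1 contributes (-4/5)*(1)*2*pi*i = -(8/5)*pi*i.
(-13/19)*sqrt(1 - ψ/(-5/9)): winding +0 is even, the square root returns to the same sheet, contribution 0.
Summing the contributions at ψ = -1/4 gives -(8/5)*pi*i.

Continued minus principal equals -(8/5)*pi*i.


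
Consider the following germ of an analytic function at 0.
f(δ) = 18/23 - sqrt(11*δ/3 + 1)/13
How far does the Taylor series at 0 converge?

Branch term (-1/13)*sqrt(1 - δ/(-3/11)): its argument vanishes at δ = -3/11, a square-root branch point, modulus 3/11.
The radius of convergence is the smallest modulus among the singular points: 3/11.

The radius of convergence is 3/11.


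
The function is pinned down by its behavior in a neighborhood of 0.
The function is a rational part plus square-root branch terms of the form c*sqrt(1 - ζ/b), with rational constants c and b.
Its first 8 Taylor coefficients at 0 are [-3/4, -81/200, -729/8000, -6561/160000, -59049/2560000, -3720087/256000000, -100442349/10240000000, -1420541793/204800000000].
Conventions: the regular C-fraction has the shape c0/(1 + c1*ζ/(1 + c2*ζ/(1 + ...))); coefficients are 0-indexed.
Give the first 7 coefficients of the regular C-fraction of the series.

Taylor coefficients (read off): a_0 = -3/4, a_1 = -81/200, a_2 = -729/8000, a_3 = -6561/160000, a_4 = -59049/2560000, a_5 = -3720087/256000000, a_6 = -100442349/10240000000.
c0 = a_0 = -3/4. Peel one level at a time: if S = 1 + c*ζ/S' with S'(0) = 1, then c is the ζ-coefficient of S and S' = c*ζ/(S - 1).
S_1 = c0/f = 1 + (-27/50)*ζ + (1701/10000)*ζ^2 + ...; c1 = -27/50.
S_2 = c1*ζ/(S_1 - 1) = 1 + (63/200)*ζ + (-81/1600)*ζ^2 + ...; c2 = 63/200.
S_3 = c2*ζ/(S_2 - 1) = 1 + (9/56)*ζ + (1539/15680)*ζ^2 + ...; c3 = 9/56.
S_4 = c3*ζ/(S_3 - 1) = 1 + (-171/280)*ζ + (-81/1600)*ζ^2 + ...; c4 = -171/280.
S_5 = c4*ζ/(S_4 - 1) = 1 + (-63/760)*ζ + (-17577/577600)*ζ^2 + ...; c5 = -63/760.
S_6 = c5*ζ/(S_5 - 1) = 1 + (-279/760)*ζ + ...; c6 = -279/760.

The regular C-fraction coefficients are [-3/4, -27/50, 63/200, 9/56, -171/280, -63/760, -279/760].


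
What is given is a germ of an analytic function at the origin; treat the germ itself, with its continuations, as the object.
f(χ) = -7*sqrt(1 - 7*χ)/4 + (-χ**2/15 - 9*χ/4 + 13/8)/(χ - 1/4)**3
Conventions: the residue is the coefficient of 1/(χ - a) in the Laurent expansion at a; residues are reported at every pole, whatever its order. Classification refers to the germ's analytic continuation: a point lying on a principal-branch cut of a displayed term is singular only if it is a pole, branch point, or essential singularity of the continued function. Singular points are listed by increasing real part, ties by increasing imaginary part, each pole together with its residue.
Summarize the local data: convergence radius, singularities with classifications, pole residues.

Radius of convergence at 0: 1/7.
At 1/7: an algebraic (square-root) branch point.
At 1/4: a pole of order 3; residue -1/15.

Denominator factor (χ - 1/4)^3: pole of order 3 at 1/4, modulus 1/4.
Branch term (-7/4)*sqrt(1 - χ/(1/7)): its argument vanishes at χ = 1/7, a square-root branch point, modulus 1/7.
The radius of convergence is the smallest modulus among the singular points: 1/7.
The branch term is analytic at 1/4 and contributes nothing to the residue; only the rational part matters.
At the order-3 pole 1/4 set g(χ) = (χ - (1/4))^3*(rational part) = -χ**2/15 - 9*χ/4 + 13/8.
Order-3 pole: residue = g''(a)/2; g''(1/4) = -2/15, so the residue is -1/15.
List the singular points by increasing real part (a conjugate pair: the negative imaginary part first).


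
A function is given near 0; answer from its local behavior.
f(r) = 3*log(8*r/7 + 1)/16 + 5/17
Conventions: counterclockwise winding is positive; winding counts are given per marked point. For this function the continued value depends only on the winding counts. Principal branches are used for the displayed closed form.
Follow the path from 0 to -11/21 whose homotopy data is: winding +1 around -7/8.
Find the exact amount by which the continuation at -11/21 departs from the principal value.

Continued minus principal equals (3/8)*pi*i.

The rational part is single-valued and drops out of the difference; each branch term changes only by its own monodromy.
(3/16)*log(1 - r/(-7/8)): each positive loop around -7/8 adds 2*pi*i to the log, so winding +1 contributes (3/16)*(1)*2*pi*i = (3/8)*pi*i.
Summing the contributions at r = -11/21 gives (3/8)*pi*i.


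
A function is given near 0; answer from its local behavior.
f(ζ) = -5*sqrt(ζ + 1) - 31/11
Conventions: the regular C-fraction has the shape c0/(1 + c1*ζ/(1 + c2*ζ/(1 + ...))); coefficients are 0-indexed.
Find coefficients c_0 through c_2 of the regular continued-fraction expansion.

Taylor coefficients (expand at 0): a_0 = -86/11, a_1 = -5/2, a_2 = 5/8.
c0 = a_0 = -86/11. Peel one level at a time: if S = 1 + c*ζ/S' with S'(0) = 1, then c is the ζ-coefficient of S and S' = c*ζ/(S - 1).
S_1 = c0/f = 1 + (-55/172)*ζ + (2695/14792)*ζ^2 + ...; c1 = -55/172.
S_2 = c1*ζ/(S_1 - 1) = 1 + (49/86)*ζ + ...; c2 = 49/86.

The regular C-fraction coefficients are [-86/11, -55/172, 49/86].


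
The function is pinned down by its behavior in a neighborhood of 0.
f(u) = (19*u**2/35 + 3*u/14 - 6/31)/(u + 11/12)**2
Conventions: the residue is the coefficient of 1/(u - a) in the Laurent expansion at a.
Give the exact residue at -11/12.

The residue is -82/105.

At the order-2 pole -11/12 set g(u) = (u - (-11/12))^2*f(u) = 19*u**2/35 + 3*u/14 - 6/31.
Order-2 pole: residue = g'(a); g'(-11/12) = -82/105, so the residue is -82/105.


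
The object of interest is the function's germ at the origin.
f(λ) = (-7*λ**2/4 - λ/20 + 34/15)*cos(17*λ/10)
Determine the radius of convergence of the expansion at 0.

The factor cos(17*λ/10) is entire and contributes no finite singular point.
The polynomial part has no poles.
No finite singular points: the Taylor series at 0 converges everywhere.

The radius of convergence is infinite.


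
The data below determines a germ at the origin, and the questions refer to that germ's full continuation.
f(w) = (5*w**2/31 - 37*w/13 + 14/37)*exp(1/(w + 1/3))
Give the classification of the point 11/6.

The point is a regular point.

There is no denominator, hence no pole anywhere.
The essential point of exp(1/(w - (-1/3))) is -1/3, not 11/6.
So the germ continues analytically to 11/6.


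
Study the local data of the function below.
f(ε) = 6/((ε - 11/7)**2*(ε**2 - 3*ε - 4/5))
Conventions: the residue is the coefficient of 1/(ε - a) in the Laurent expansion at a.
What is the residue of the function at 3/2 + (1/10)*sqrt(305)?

The residue is 25725/556516 + (1100295/33947476)*sqrt(305).

The factor ε**2 - 3*ε - 4/5 splits as (ε - a)(ε - a') with a = 3/2 + (1/10)*sqrt(305), a' = 3/2 - (1/10)*sqrt(305). At the order-1 pole a set g(ε) = (ε - a)*f(ε) = [6/(ε - 11/7)**2] / (ε - a').
Simple pole: residue = g(a) at a = 3/2 + (1/10)*sqrt(305), which is 25725/556516 + (1100295/33947476)*sqrt(305).


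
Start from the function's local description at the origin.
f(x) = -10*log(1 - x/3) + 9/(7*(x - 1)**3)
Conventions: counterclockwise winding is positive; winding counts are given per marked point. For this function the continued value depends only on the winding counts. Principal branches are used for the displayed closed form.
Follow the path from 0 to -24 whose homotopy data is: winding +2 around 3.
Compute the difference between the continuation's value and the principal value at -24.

The rational part is single-valued and drops out of the difference; each branch term changes only by its own monodromy.
(-10)*log(1 - x/(3)): each positive loop around 3 adds 2*pi*i to the log, so winding +2 contributes (-10)*(2)*2*pi*i = -(40)*pi*i.
Summing the contributions at x = -24 gives -(40)*pi*i.

Continued minus principal equals -(40)*pi*i.


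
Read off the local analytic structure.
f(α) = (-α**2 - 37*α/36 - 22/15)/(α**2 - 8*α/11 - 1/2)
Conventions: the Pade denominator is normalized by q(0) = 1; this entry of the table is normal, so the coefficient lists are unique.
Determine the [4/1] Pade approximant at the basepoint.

Taylor coefficients needed (expand at 0): a_0 = 44/15, a_1 = -199/90, a_2 = 5486/495, a_3 = -7457/363, a_4 = 3117292/59895, a_5 = -76945582/658845.
Write the denominator as Q(α) = 1 + q1*α. Requiring Q*f - P = O(α^6) with deg P <= 4 kills the coefficients of α^5..α^5 in Q*f:
  α^5: a_5 + q1*a_4 = 0, i.e. -76945582/658845 + (3117292/59895)*q1 = 0.
Solving this linear system: q1 = 38472791/17145106.
The numerator is Q*f truncated at degree 4: P0 = a_0 = 44/15; P1 = a_1 + q1*a_0 = 61317643/14027814; P2 = a_2 + q1*a_1 = 286223591/46759380; P3 = a_3 + q1*a_2 = 151732988/35069535; P4 = a_4 + q1*a_3 = 417265717/70139070.

The Pade approximant has numerator coefficients [44/15, 61317643/14027814, 286223591/46759380, 151732988/35069535, 417265717/70139070]; denominator coefficients [1, 38472791/17145106].


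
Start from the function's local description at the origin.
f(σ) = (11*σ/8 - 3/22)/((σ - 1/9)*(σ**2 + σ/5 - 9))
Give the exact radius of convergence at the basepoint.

Denominator factor (σ**2 + σ/5 - 9): discriminant 901/25, real irrational roots -1/10 + (1/10)*sqrt(901) and -1/10 - (1/10)*sqrt(901); poles of order 1, moduli -1/10 + (1/10)*sqrt(901) and 1/10 + (1/10)*sqrt(901).
Denominator factor (σ - 1/9): pole of order 1 at 1/9, modulus 1/9.
The radius of convergence is the smallest modulus among the singular points: 1/9.

The radius of convergence is 1/9.


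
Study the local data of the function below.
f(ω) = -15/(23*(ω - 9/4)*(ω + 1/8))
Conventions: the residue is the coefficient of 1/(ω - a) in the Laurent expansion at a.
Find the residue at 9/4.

At the order-1 pole 9/4 set g(ω) = (ω - (9/4))*f(ω) = -15/(23*(ω + 1/8)).
Simple pole: residue = g(a) at a = 9/4, which is -120/437.

The residue is -120/437.


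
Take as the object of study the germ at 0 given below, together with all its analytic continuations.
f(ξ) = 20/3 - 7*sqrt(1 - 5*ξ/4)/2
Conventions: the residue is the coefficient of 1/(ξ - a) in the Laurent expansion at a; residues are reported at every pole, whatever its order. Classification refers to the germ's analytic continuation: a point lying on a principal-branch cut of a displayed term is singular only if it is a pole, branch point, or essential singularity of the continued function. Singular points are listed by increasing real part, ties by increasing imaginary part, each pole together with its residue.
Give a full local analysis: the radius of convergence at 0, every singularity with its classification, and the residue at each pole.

Radius of convergence at 0: 4/5.
At 4/5: an algebraic (square-root) branch point.

Branch term (-7/2)*sqrt(1 - ξ/(4/5)): its argument vanishes at ξ = 4/5, a square-root branch point, modulus 4/5.
The radius of convergence is the smallest modulus among the singular points: 4/5.


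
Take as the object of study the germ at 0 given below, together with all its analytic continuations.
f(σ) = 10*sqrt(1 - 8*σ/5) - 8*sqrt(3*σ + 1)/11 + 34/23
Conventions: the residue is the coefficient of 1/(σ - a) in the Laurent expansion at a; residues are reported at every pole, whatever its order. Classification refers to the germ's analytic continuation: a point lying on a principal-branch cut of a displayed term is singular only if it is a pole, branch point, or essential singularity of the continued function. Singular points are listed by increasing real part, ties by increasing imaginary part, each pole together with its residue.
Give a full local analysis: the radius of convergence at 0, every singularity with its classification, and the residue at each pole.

Branch term (-8/11)*sqrt(1 - σ/(-1/3)): its argument vanishes at σ = -1/3, a square-root branch point, modulus 1/3.
Branch term (10)*sqrt(1 - σ/(5/8)): its argument vanishes at σ = 5/8, a square-root branch point, modulus 5/8.
The radius of convergence is the smallest modulus among the singular points: 1/3.
List the singular points by increasing real part (a conjugate pair: the negative imaginary part first).

Radius of convergence at 0: 1/3.
At -1/3: an algebraic (square-root) branch point.
At 5/8: an algebraic (square-root) branch point.
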